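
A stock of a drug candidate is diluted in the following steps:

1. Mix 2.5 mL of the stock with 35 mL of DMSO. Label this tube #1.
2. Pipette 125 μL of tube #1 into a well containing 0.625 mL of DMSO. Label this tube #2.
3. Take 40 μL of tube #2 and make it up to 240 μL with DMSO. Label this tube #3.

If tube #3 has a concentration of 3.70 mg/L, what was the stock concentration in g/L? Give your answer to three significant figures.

Step 1: 2.5 mL + 35 mL = 37.5 mL total → factor 37.5/2.5 = 15
Step 2: 125 μL + 0.625 mL = 750 μL total → factor 750/125 = 6
Step 3: 40 μL brought to 240 μL → factor 240/40 = 6
Overall dilution factor = 15 × 6 × 6 = 540
Stock = 3.70 mg/L × 540 = 1998 mg/L = 2.00 g/L

2.00 g/L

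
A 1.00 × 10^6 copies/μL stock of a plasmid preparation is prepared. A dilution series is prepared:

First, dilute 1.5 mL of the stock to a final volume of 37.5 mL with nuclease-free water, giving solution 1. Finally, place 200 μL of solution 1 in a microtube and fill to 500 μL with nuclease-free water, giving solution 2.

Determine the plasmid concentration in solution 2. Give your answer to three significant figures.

1.60 × 10^4 copies/μL

Step 1: 1.5 mL brought to 37.5 mL → factor 37.5/1.5 = 25
Step 2: 200 μL brought to 500 μL → factor 500/200 = 2.5
Overall dilution factor = 25 × 2.5 = 62.5
Final = 1.00 × 10^6 copies/μL / 62.5 = 1.60 × 10^4 copies/μL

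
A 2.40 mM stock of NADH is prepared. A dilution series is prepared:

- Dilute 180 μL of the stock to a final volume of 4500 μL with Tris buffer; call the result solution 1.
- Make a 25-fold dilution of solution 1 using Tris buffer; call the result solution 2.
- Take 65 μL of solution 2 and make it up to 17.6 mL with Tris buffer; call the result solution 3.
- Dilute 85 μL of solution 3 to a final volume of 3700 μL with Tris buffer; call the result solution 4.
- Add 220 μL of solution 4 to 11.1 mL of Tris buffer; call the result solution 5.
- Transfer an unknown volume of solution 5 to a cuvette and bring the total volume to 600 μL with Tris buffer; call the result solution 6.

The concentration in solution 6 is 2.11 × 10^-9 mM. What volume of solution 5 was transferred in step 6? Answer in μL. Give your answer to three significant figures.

Step 1: 180 μL brought to 4500 μL → factor 4500/180 = 25
Step 2: 25-fold → factor 25
Step 3: 65 μL brought to 17.6 mL → factor 17600/65 = 270.77
Step 4: 85 μL brought to 3700 μL → factor 3700/85 = 43.529
Step 5: 220 μL + 11.1 mL = 11320 μL total → factor 11320/220 = 51.455
Step 6: v brought to 600 μL → factor = 600 μL/v
Product of known-step factors = 3.7904 × 10^8
Overall factor = 2.40 mM / (2.11 × 10^-9 mM) = 1.1374 × 10^9
Step-6 factor = 1.1374 × 10^9 / 3.7904 × 10^8 = 3.0008
v = 600 μL / 3.0008 = 200 μL

200 μL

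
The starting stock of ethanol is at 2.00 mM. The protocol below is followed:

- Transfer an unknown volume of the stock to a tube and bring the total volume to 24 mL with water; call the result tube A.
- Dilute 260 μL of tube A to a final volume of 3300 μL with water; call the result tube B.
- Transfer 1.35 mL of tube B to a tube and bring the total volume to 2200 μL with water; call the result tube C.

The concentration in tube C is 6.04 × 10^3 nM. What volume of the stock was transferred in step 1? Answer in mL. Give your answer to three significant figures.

Step 1: v brought to 24 mL → factor = 24 mL/v
Step 2: 260 μL brought to 3300 μL → factor 3300/260 = 12.692
Step 3: 1.35 mL brought to 2200 μL → factor 2.2/1.35 = 1.6296
Product of known-step factors = 20.684
Overall factor = 2.00 mM / (6.04 × 10^3 nM) = 331.13
Step-1 factor = 331.13 / 20.684 = 16.009
v = 24 mL / 16.009 = 1.50 mL

1.50 mL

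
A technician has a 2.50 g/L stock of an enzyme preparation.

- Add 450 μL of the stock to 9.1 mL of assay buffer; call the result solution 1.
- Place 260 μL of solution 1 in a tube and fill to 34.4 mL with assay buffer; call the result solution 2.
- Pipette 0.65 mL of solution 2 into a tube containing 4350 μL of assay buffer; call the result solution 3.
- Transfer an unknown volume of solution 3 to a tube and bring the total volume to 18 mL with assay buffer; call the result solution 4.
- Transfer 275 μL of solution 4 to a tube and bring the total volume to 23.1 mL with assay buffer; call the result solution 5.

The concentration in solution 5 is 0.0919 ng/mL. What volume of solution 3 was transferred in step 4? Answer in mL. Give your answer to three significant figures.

1.20 mL

Step 1: 450 μL + 9.1 mL = 9550 μL total → factor 9550/450 = 21.222
Step 2: 260 μL brought to 34.4 mL → factor 34400/260 = 132.31
Step 3: 0.65 mL + 4350 μL = 5 mL total → factor 5/0.65 = 7.6923
Step 4: v brought to 18 mL → factor = 18 mL/v
Step 5: 275 μL brought to 23.1 mL → factor 23100/275 = 84
Product of known-step factors = 1.8143 × 10^6
Overall factor = 2.50 g/L / (0.0919 ng/mL) = 2.7203 × 10^7
Step-4 factor = 2.7203 × 10^7 / 1.8143 × 10^6 = 14.994
v = 18 mL / 14.994 = 1.20 mL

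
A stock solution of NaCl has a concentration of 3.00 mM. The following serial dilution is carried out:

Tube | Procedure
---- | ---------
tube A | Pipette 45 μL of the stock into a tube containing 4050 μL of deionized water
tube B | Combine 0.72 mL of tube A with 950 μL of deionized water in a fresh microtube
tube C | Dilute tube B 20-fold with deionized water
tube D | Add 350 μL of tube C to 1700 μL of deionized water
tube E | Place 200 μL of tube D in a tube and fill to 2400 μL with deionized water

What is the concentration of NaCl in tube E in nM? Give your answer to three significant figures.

10.1 nM

Step 1: 45 μL + 4050 μL = 4095 μL total → factor 4095/45 = 91
Step 2: 0.72 mL + 950 μL = 1.67 mL total → factor 1.67/0.72 = 2.3194
Step 3: 20-fold → factor 20
Step 4: 350 μL + 1700 μL = 2050 μL total → factor 2050/350 = 5.8571
Step 5: 200 μL brought to 2400 μL → factor 2400/200 = 12
Overall dilution factor = 91 × 2.3194 × 20 × 5.8571 × 12 = 2.967 × 10^5
Final = 3.00 mM / 2.967 × 10^5 = 1.011 × 10^-5 mM = 10.1 nM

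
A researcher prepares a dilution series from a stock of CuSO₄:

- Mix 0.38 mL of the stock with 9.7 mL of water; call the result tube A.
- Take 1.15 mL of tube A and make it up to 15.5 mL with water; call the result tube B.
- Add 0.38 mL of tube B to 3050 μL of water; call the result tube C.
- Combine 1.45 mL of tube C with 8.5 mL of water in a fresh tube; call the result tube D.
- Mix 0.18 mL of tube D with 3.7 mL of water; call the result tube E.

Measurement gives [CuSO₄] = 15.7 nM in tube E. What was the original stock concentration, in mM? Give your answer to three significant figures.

7.49 mM

Step 1: 0.38 mL + 9.7 mL = 10.08 mL total → factor 10.08/0.38 = 26.526
Step 2: 1.15 mL brought to 15.5 mL → factor 15.5/1.15 = 13.478
Step 3: 0.38 mL + 3050 μL = 3.43 mL total → factor 3.43/0.38 = 9.0263
Step 4: 1.45 mL + 8.5 mL = 9.95 mL total → factor 9.95/1.45 = 6.8621
Step 5: 0.18 mL + 3.7 mL = 3.88 mL total → factor 3.88/0.18 = 21.556
Overall dilution factor = 26.526 × 13.478 × 9.0263 × 6.8621 × 21.556 = 4.7735 × 10^5
Stock = 15.7 nM × 4.7735 × 10^5 = 7.494 × 10^6 nM = 7.49 mM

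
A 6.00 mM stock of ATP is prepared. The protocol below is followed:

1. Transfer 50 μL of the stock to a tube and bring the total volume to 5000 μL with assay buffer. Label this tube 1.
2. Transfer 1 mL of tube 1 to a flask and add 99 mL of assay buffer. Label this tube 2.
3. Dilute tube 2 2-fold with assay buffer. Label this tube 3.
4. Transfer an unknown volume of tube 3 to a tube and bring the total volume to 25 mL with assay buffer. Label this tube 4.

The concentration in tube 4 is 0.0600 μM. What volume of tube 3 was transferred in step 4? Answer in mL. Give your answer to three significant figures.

Step 1: 50 μL brought to 5000 μL → factor 5000/50 = 100
Step 2: 1 mL + 99 mL = 100 mL total → factor 100/1 = 100
Step 3: 2-fold → factor 2
Step 4: v brought to 25 mL → factor = 25 mL/v
Product of known-step factors = 20000
Overall factor = 6.00 mM / (0.0600 μM) = 1 × 10^5
Step-4 factor = 1 × 10^5 / 20000 = 5
v = 25 mL / 5 = 5.00 mL

5.00 mL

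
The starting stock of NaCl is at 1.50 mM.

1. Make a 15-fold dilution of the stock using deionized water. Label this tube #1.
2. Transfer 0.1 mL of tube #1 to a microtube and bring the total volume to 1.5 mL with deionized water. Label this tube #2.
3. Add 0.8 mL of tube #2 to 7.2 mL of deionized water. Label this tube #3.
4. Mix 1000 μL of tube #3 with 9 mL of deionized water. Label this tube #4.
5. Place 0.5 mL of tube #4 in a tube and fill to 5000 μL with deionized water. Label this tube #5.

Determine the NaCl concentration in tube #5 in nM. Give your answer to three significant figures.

Step 1: 15-fold → factor 15
Step 2: 0.1 mL brought to 1.5 mL → factor 1.5/0.1 = 15
Step 3: 0.8 mL + 7.2 mL = 8 mL total → factor 8/0.8 = 10
Step 4: 1000 μL + 9 mL = 10000 μL total → factor 10000/1000 = 10
Step 5: 0.5 mL brought to 5000 μL → factor 5/0.5 = 10
Overall dilution factor = 15 × 15 × 10 × 10 × 10 = 2.25 × 10^5
Final = 1.50 mM / 2.25 × 10^5 = 6.667 × 10^-6 mM = 6.67 nM

6.67 nM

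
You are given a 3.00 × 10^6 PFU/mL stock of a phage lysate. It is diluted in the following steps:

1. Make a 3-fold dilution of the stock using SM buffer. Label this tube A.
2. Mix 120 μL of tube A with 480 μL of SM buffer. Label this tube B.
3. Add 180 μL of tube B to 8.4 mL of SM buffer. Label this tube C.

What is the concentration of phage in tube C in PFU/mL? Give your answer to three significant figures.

4.20 × 10^3 PFU/mL

Step 1: 3-fold → factor 3
Step 2: 120 μL + 480 μL = 600 μL total → factor 600/120 = 5
Step 3: 180 μL + 8.4 mL = 8580 μL total → factor 8580/180 = 47.667
Overall dilution factor = 3 × 5 × 47.667 = 715
Final = 3.00 × 10^6 PFU/mL / 715 = 4.20 × 10^3 PFU/mL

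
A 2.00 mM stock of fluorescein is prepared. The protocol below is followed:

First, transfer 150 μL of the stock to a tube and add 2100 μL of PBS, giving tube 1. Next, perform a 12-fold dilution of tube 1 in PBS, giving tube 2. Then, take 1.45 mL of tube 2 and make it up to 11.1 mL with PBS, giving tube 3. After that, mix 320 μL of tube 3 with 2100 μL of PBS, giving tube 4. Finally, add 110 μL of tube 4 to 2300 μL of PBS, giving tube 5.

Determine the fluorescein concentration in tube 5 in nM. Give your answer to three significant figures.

8.76 nM

Step 1: 150 μL + 2100 μL = 2250 μL total → factor 2250/150 = 15
Step 2: 12-fold → factor 12
Step 3: 1.45 mL brought to 11.1 mL → factor 11.1/1.45 = 7.6552
Step 4: 320 μL + 2100 μL = 2420 μL total → factor 2420/320 = 7.5625
Step 5: 110 μL + 2300 μL = 2410 μL total → factor 2410/110 = 21.909
Overall dilution factor = 15 × 12 × 7.6552 × 7.5625 × 21.909 = 2.2831 × 10^5
Final = 2.00 mM / 2.2831 × 10^5 = 8.760 × 10^-6 mM = 8.76 nM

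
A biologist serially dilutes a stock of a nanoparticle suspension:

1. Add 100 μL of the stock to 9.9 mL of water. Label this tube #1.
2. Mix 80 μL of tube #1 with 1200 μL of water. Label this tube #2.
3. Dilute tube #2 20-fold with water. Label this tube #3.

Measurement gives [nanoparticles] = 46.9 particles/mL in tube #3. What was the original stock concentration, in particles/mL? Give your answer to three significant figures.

1.50 × 10^6 particles/mL

Step 1: 100 μL + 9.9 mL = 10000 μL total → factor 10000/100 = 100
Step 2: 80 μL + 1200 μL = 1280 μL total → factor 1280/80 = 16
Step 3: 20-fold → factor 20
Overall dilution factor = 100 × 16 × 20 = 32000
Stock = 46.9 particles/mL × 32000 = 1.50 × 10^6 particles/mL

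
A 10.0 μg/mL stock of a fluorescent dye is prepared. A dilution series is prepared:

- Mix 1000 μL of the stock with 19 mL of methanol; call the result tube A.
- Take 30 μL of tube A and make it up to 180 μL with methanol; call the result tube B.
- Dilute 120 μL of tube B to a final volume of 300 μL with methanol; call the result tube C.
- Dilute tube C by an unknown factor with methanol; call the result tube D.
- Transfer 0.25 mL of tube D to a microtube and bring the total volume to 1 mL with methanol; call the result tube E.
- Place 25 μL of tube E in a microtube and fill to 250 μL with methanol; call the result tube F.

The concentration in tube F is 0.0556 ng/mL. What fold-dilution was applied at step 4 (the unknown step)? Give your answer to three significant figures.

15.0-fold

Step 1: 1000 μL + 19 mL = 20000 μL total → factor 20000/1000 = 20
Step 2: 30 μL brought to 180 μL → factor 180/30 = 6
Step 3: 120 μL brought to 300 μL → factor 300/120 = 2.5
Step 4: unknown factor x
Step 5: 0.25 mL brought to 1 mL → factor 1/0.25 = 4
Step 6: 25 μL brought to 250 μL → factor 250/25 = 10
Product of known-step factors = 12000
Overall factor = 10.0 μg/mL / (0.0556 ng/mL) = 1.7986 × 10^5
x = 1.7986 × 10^5 / 12000 = 15.0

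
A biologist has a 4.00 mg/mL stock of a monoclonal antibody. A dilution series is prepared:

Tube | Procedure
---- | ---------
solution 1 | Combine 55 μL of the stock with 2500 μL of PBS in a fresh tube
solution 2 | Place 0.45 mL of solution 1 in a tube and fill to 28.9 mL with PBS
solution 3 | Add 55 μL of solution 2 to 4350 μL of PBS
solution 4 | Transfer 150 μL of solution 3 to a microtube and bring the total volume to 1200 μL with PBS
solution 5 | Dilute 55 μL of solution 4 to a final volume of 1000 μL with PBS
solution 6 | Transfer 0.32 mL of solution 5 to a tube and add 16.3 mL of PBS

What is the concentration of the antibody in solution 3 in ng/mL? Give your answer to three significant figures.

Step 1: 55 μL + 2500 μL = 2555 μL total → factor 2555/55 = 46.455
Step 2: 0.45 mL brought to 28.9 mL → factor 28.9/0.45 = 64.222
Step 3: 55 μL + 4350 μL = 4405 μL total → factor 4405/55 = 80.091
Dilution factor through solution 3 = 46.455 × 64.222 × 80.091 = 2.3894 × 10^5
[solution 3] = 4.00 mg/mL / 2.3894 × 10^5 = 1.674 × 10^-5 mg/mL = 16.7 ng/mL

16.7 ng/mL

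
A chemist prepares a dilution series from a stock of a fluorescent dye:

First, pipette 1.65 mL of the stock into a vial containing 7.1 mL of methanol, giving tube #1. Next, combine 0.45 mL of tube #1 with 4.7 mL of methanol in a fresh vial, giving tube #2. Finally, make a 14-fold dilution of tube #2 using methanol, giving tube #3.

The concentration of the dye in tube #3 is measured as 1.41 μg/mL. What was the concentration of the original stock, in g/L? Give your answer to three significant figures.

1.20 g/L

Step 1: 1.65 mL + 7.1 mL = 8.75 mL total → factor 8.75/1.65 = 5.303
Step 2: 0.45 mL + 4.7 mL = 5.15 mL total → factor 5.15/0.45 = 11.444
Step 3: 14-fold → factor 14
Overall dilution factor = 5.303 × 11.444 × 14 = 849.66
Stock = 1.41 μg/mL × 849.66 = 1198 μg/mL = 1.20 g/L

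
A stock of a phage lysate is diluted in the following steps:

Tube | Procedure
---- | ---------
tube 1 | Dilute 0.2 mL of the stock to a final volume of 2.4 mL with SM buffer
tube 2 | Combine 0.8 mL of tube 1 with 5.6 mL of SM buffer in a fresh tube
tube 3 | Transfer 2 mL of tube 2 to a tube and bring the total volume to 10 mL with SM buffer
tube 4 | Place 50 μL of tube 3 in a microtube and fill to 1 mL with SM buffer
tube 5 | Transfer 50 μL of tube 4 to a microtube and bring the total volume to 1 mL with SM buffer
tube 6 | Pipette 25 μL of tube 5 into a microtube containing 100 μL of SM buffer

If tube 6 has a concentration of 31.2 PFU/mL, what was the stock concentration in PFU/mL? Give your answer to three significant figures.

Step 1: 0.2 mL brought to 2.4 mL → factor 2.4/0.2 = 12
Step 2: 0.8 mL + 5.6 mL = 6.4 mL total → factor 6.4/0.8 = 8
Step 3: 2 mL brought to 10 mL → factor 10/2 = 5
Step 4: 50 μL brought to 1 mL → factor 1000/50 = 20
Step 5: 50 μL brought to 1 mL → factor 1000/50 = 20
Step 6: 25 μL + 100 μL = 125 μL total → factor 125/25 = 5
Overall dilution factor = 12 × 8 × 5 × 20 × 20 × 5 = 9.6 × 10^5
Stock = 31.2 PFU/mL × 9.6 × 10^5 = 3.00 × 10^7 PFU/mL

3.00 × 10^7 PFU/mL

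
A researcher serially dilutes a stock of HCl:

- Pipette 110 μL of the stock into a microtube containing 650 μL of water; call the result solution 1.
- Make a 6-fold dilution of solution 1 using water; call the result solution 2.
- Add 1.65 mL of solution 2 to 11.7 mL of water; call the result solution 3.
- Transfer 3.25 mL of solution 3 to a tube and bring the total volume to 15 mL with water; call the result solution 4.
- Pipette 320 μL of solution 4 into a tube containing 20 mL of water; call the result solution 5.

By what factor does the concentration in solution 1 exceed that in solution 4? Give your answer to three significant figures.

224

Step 1: 110 μL + 650 μL = 760 μL total → factor 760/110 = 6.9091
Step 2: 6-fold → factor 6
Step 3: 1.65 mL + 11.7 mL = 13.35 mL total → factor 13.35/1.65 = 8.0909
Step 4: 3.25 mL brought to 15 mL → factor 15/3.25 = 4.6154
Dilution factor to solution 1 = 6.9091; to solution 4 = 1548
[solution 1]/[solution 4] = (factor to solution 4)/(factor to solution 1) = 1548/6.9091 = 224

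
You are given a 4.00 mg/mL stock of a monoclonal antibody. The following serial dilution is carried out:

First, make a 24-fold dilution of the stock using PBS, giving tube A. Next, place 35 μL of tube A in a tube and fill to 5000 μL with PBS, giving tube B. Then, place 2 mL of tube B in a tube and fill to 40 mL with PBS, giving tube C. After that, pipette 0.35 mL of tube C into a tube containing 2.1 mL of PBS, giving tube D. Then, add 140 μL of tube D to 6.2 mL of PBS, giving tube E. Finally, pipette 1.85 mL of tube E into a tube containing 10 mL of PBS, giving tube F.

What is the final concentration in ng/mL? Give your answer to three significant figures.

Step 1: 24-fold → factor 24
Step 2: 35 μL brought to 5000 μL → factor 5000/35 = 142.86
Step 3: 2 mL brought to 40 mL → factor 40/2 = 20
Step 4: 0.35 mL + 2.1 mL = 2.45 mL total → factor 2.45/0.35 = 7
Step 5: 140 μL + 6.2 mL = 6340 μL total → factor 6340/140 = 45.286
Step 6: 1.85 mL + 10 mL = 11.85 mL total → factor 11.85/1.85 = 6.4054
Overall dilution factor = 24 × 142.86 × 20 × 7 × 45.286 × 6.4054 = 1.3924 × 10^8
Final = 4.00 mg/mL / 1.3924 × 10^8 = 2.873 × 10^-8 mg/mL = 0.0287 ng/mL

0.0287 ng/mL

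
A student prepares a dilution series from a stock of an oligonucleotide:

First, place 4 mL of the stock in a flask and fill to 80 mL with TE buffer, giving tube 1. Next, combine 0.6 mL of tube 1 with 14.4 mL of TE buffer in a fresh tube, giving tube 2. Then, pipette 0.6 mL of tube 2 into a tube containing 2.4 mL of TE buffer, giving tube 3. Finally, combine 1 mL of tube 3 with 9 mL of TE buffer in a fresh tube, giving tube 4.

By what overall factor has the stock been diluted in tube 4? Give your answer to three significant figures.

Step 1: 4 mL brought to 80 mL → factor 80/4 = 20
Step 2: 0.6 mL + 14.4 mL = 15 mL total → factor 15/0.6 = 25
Step 3: 0.6 mL + 2.4 mL = 3 mL total → factor 3/0.6 = 5
Step 4: 1 mL + 9 mL = 10 mL total → factor 10/1 = 10
Overall dilution factor = 20 × 25 × 5 × 10 = 25000

2.50 × 10^4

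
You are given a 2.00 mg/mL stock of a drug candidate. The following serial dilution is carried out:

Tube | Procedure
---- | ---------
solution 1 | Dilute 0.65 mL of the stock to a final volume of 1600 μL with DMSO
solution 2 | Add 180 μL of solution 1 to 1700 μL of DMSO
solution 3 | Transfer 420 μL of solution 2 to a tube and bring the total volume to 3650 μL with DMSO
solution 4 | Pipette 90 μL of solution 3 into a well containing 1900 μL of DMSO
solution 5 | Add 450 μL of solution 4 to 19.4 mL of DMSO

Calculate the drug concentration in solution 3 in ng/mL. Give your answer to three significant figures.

8.95 × 10^3 ng/mL

Step 1: 0.65 mL brought to 1600 μL → factor 1.6/0.65 = 2.4615
Step 2: 180 μL + 1700 μL = 1880 μL total → factor 1880/180 = 10.444
Step 3: 420 μL brought to 3650 μL → factor 3650/420 = 8.6905
Dilution factor through solution 3 = 2.4615 × 10.444 × 8.6905 = 223.43
[solution 3] = 2.00 mg/mL / 223.43 = 0.008951 mg/mL = 8.95 × 10^3 ng/mL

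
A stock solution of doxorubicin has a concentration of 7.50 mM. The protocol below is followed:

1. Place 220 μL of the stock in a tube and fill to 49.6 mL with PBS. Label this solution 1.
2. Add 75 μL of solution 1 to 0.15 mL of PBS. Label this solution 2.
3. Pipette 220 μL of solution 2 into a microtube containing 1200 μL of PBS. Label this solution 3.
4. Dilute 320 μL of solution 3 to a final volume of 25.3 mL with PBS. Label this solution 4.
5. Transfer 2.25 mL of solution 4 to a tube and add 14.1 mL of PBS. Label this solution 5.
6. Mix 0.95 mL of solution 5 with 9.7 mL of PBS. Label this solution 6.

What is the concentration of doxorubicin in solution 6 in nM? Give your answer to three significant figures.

0.267 nM

Step 1: 220 μL brought to 49.6 mL → factor 49600/220 = 225.45
Step 2: 75 μL + 0.15 mL = 225 μL total → factor 225/75 = 3
Step 3: 220 μL + 1200 μL = 1420 μL total → factor 1420/220 = 6.4545
Step 4: 320 μL brought to 25.3 mL → factor 25300/320 = 79.062
Step 5: 2.25 mL + 14.1 mL = 16.35 mL total → factor 16.35/2.25 = 7.2667
Step 6: 0.95 mL + 9.7 mL = 10.65 mL total → factor 10.65/0.95 = 11.211
Overall dilution factor = 225.45 × 3 × 6.4545 × 79.062 × 7.2667 × 11.211 = 2.8118 × 10^7
Final = 7.50 mM / 2.8118 × 10^7 = 2.667 × 10^-7 mM = 0.267 nM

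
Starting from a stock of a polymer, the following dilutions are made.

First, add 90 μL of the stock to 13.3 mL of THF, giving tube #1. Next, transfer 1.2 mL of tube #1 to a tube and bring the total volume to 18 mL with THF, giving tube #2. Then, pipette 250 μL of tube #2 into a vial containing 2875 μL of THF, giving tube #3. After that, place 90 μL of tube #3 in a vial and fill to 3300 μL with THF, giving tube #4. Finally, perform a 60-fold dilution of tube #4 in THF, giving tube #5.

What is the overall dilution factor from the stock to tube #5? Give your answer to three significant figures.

Step 1: 90 μL + 13.3 mL = 13390 μL total → factor 13390/90 = 148.78
Step 2: 1.2 mL brought to 18 mL → factor 18/1.2 = 15
Step 3: 250 μL + 2875 μL = 3125 μL total → factor 3125/250 = 12.5
Step 4: 90 μL brought to 3300 μL → factor 3300/90 = 36.667
Step 5: 60-fold → factor 60
Overall dilution factor = 148.78 × 15 × 12.5 × 36.667 × 60 = 6.1371 × 10^7

6.14 × 10^7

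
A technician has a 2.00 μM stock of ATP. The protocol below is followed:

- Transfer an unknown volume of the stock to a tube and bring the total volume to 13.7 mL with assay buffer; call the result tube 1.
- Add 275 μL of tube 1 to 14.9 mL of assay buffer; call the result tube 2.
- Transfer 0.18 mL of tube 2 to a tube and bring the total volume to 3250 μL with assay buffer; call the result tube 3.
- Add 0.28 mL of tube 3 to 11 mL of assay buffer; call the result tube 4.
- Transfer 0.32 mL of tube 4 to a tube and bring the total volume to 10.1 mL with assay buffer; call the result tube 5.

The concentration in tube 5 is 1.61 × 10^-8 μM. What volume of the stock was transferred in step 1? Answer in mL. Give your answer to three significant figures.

0.140 mL

Step 1: v brought to 13.7 mL → factor = 13.7 mL/v
Step 2: 275 μL + 14.9 mL = 15175 μL total → factor 15175/275 = 55.182
Step 3: 0.18 mL brought to 3250 μL → factor 3.25/0.18 = 18.056
Step 4: 0.28 mL + 11 mL = 11.28 mL total → factor 11.28/0.28 = 40.286
Step 5: 0.32 mL brought to 10.1 mL → factor 10.1/0.32 = 31.562
Product of known-step factors = 1.2669 × 10^6
Overall factor = 2.00 μM / (1.61 × 10^-8 μM) = 1.2422 × 10^8
Step-1 factor = 1.2422 × 10^8 / 1.2669 × 10^6 = 98.056
v = 13.7 mL / 98.056 = 0.140 mL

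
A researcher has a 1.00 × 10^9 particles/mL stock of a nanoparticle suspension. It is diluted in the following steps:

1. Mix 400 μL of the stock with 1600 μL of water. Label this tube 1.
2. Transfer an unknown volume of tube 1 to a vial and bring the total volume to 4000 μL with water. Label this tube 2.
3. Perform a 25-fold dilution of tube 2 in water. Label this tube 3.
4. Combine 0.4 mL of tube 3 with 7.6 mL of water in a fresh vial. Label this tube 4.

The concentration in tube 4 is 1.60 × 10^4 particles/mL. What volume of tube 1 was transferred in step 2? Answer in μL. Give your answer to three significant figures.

160 μL

Step 1: 400 μL + 1600 μL = 2000 μL total → factor 2000/400 = 5
Step 2: v brought to 4000 μL → factor = 4000 μL/v
Step 3: 25-fold → factor 25
Step 4: 0.4 mL + 7.6 mL = 8 mL total → factor 8/0.4 = 20
Product of known-step factors = 2500
Overall factor = 1.00 × 10^9 particles/mL / (1.60 × 10^4 particles/mL) = 62500
Step-2 factor = 62500 / 2500 = 25
v = 4000 μL / 25 = 160 μL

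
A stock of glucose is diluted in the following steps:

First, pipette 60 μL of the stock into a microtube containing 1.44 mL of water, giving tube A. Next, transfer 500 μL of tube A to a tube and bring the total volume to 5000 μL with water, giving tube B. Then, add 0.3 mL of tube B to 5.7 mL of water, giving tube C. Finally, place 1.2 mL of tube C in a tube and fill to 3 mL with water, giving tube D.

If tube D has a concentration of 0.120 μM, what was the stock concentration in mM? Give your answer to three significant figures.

Step 1: 60 μL + 1.44 mL = 1500 μL total → factor 1500/60 = 25
Step 2: 500 μL brought to 5000 μL → factor 5000/500 = 10
Step 3: 0.3 mL + 5.7 mL = 6 mL total → factor 6/0.3 = 20
Step 4: 1.2 mL brought to 3 mL → factor 3/1.2 = 2.5
Overall dilution factor = 25 × 10 × 20 × 2.5 = 12500
Stock = 0.120 μM × 12500 = 1500 μM = 1.50 mM

1.50 mM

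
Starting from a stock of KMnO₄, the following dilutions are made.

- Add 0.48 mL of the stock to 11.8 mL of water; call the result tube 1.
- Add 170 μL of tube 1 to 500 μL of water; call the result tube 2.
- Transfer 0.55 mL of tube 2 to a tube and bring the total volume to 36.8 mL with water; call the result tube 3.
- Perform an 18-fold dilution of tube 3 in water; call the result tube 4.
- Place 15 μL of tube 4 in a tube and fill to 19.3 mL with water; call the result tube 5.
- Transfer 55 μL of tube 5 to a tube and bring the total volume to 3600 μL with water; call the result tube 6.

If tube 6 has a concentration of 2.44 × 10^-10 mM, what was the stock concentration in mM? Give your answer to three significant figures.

Step 1: 0.48 mL + 11.8 mL = 12.28 mL total → factor 12.28/0.48 = 25.583
Step 2: 170 μL + 500 μL = 670 μL total → factor 670/170 = 3.9412
Step 3: 0.55 mL brought to 36.8 mL → factor 36.8/0.55 = 66.909
Step 4: 18-fold → factor 18
Step 5: 15 μL brought to 19.3 mL → factor 19300/15 = 1286.7
Step 6: 55 μL brought to 3600 μL → factor 3600/55 = 65.455
Overall dilution factor = 25.583 × 3.9412 × 66.909 × 18 × 1286.7 × 65.455 = 1.0227 × 10^10
Stock = 2.44 × 10^-10 mM × 1.0227 × 10^10 = 2.50 mM

2.50 mM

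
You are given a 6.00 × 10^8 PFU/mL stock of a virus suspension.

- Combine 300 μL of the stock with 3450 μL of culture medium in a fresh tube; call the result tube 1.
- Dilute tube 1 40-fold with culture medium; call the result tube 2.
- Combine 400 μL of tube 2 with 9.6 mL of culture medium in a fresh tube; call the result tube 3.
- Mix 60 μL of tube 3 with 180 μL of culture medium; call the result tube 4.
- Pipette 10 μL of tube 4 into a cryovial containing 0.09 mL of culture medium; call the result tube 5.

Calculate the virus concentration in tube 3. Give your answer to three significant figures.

Step 1: 300 μL + 3450 μL = 3750 μL total → factor 3750/300 = 12.5
Step 2: 40-fold → factor 40
Step 3: 400 μL + 9.6 mL = 10000 μL total → factor 10000/400 = 25
Dilution factor through tube 3 = 12.5 × 40 × 25 = 12500
[tube 3] = 6.00 × 10^8 PFU/mL / 12500 = 4.80 × 10^4 PFU/mL

4.80 × 10^4 PFU/mL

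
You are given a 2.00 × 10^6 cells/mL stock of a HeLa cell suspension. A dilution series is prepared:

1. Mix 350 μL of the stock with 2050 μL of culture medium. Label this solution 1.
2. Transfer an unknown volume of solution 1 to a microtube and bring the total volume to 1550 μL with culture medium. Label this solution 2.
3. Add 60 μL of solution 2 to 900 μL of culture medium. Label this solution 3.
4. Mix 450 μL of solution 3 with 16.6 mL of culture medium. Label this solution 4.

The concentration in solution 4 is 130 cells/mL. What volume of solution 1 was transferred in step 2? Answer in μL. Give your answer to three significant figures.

419 μL

Step 1: 350 μL + 2050 μL = 2400 μL total → factor 2400/350 = 6.8571
Step 2: v brought to 1550 μL → factor = 1550 μL/v
Step 3: 60 μL + 900 μL = 960 μL total → factor 960/60 = 16
Step 4: 450 μL + 16.6 mL = 17050 μL total → factor 17050/450 = 37.889
Product of known-step factors = 4157
Overall factor = 2.00 × 10^6 cells/mL / (130 cells/mL) = 15385
Step-2 factor = 15385 / 4157 = 3.7009
v = 1550 μL / 3.7009 = 419 μL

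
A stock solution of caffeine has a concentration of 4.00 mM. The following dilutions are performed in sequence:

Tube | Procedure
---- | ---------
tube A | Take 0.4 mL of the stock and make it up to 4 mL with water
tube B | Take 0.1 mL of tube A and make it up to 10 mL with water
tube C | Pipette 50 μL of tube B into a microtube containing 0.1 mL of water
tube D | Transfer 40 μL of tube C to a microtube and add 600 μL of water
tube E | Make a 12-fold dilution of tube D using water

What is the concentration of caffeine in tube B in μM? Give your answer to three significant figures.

Step 1: 0.4 mL brought to 4 mL → factor 4/0.4 = 10
Step 2: 0.1 mL brought to 10 mL → factor 10/0.1 = 100
Dilution factor through tube B = 10 × 100 = 1000
[tube B] = 4.00 mM / 1000 = 0.004000 mM = 4.00 μM

4.00 μM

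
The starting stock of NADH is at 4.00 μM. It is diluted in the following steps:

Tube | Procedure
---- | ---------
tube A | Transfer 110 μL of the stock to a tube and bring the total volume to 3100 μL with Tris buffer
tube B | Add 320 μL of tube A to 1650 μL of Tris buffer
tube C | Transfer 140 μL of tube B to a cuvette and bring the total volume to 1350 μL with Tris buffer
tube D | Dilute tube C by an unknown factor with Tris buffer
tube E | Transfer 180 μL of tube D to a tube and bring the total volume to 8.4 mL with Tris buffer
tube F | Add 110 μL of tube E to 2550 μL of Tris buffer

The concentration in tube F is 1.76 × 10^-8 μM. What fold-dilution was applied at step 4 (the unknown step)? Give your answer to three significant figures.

Step 1: 110 μL brought to 3100 μL → factor 3100/110 = 28.182
Step 2: 320 μL + 1650 μL = 1970 μL total → factor 1970/320 = 6.1562
Step 3: 140 μL brought to 1350 μL → factor 1350/140 = 9.6429
Step 4: unknown factor x
Step 5: 180 μL brought to 8.4 mL → factor 8400/180 = 46.667
Step 6: 110 μL + 2550 μL = 2660 μL total → factor 2660/110 = 24.182
Product of known-step factors = 1.8879 × 10^6
Overall factor = 4.00 μM / (1.76 × 10^-8 μM) = 2.2727 × 10^8
x = 2.2727 × 10^8 / 1.8879 × 10^6 = 120

120-fold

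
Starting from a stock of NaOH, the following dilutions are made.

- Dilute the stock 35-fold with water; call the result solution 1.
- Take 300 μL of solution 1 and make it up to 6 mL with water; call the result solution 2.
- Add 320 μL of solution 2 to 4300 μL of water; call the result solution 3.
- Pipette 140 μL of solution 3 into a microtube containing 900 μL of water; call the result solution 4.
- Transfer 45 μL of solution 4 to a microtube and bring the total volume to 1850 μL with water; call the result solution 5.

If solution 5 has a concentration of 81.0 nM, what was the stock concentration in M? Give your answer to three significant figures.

0.250 M

Step 1: 35-fold → factor 35
Step 2: 300 μL brought to 6 mL → factor 6000/300 = 20
Step 3: 320 μL + 4300 μL = 4620 μL total → factor 4620/320 = 14.438
Step 4: 140 μL + 900 μL = 1040 μL total → factor 1040/140 = 7.4286
Step 5: 45 μL brought to 1850 μL → factor 1850/45 = 41.111
Overall dilution factor = 35 × 20 × 14.438 × 7.4286 × 41.111 = 3.0864 × 10^6
Stock = 81.0 nM × 3.0864 × 10^6 = 2.500 × 10^8 nM = 0.250 M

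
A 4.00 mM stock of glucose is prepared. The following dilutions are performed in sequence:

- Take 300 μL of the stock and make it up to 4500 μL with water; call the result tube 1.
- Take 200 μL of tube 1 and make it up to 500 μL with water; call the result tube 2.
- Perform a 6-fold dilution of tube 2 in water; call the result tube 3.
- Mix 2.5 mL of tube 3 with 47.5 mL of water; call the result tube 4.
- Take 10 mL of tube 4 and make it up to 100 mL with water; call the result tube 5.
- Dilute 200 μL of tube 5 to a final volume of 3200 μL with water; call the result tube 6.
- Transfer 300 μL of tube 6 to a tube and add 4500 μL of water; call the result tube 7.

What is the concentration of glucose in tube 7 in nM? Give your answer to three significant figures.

Step 1: 300 μL brought to 4500 μL → factor 4500/300 = 15
Step 2: 200 μL brought to 500 μL → factor 500/200 = 2.5
Step 3: 6-fold → factor 6
Step 4: 2.5 mL + 47.5 mL = 50 mL total → factor 50/2.5 = 20
Step 5: 10 mL brought to 100 mL → factor 100/10 = 10
Step 6: 200 μL brought to 3200 μL → factor 3200/200 = 16
Step 7: 300 μL + 4500 μL = 4800 μL total → factor 4800/300 = 16
Overall dilution factor = 15 × 2.5 × 6 × 20 × 10 × 16 × 16 = 1.152 × 10^7
Final = 4.00 mM / 1.152 × 10^7 = 3.472 × 10^-7 mM = 0.347 nM

0.347 nM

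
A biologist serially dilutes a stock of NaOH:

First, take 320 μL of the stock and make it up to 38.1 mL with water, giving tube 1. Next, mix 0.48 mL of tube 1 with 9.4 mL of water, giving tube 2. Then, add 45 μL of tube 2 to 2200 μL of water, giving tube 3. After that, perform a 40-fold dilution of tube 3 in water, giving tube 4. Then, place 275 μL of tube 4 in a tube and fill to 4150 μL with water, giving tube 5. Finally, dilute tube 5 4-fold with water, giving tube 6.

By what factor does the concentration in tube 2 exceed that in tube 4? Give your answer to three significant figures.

2.00 × 10^3

Step 1: 320 μL brought to 38.1 mL → factor 38100/320 = 119.06
Step 2: 0.48 mL + 9.4 mL = 9.88 mL total → factor 9.88/0.48 = 20.583
Step 3: 45 μL + 2200 μL = 2245 μL total → factor 2245/45 = 49.889
Step 4: 40-fold → factor 40
Dilution factor to tube 2 = 2450.7; to tube 4 = 4.8905 × 10^6
[tube 2]/[tube 4] = (factor to tube 4)/(factor to tube 2) = 4.8905 × 10^6/2450.7 = 2.00 × 10^3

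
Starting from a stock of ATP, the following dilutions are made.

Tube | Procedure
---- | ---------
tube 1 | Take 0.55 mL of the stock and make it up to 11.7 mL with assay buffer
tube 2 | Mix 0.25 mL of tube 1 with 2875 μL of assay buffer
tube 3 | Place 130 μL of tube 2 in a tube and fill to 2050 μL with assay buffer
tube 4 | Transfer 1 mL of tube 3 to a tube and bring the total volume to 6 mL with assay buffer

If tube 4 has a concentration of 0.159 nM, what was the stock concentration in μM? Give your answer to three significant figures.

Step 1: 0.55 mL brought to 11.7 mL → factor 11.7/0.55 = 21.273
Step 2: 0.25 mL + 2875 μL = 3.125 mL total → factor 3.125/0.25 = 12.5
Step 3: 130 μL brought to 2050 μL → factor 2050/130 = 15.769
Step 4: 1 mL brought to 6 mL → factor 6/1 = 6
Overall dilution factor = 21.273 × 12.5 × 15.769 × 6 = 25159
Stock = 0.159 nM × 25159 = 4000 nM = 4.00 μM

4.00 μM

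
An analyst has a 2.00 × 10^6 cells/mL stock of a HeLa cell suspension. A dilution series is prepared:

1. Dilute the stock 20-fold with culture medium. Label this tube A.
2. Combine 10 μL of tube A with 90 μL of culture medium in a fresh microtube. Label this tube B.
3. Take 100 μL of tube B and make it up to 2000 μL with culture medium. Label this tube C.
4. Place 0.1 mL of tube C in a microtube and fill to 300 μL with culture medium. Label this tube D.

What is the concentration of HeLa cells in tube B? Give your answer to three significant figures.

1.00 × 10^4 cells/mL

Step 1: 20-fold → factor 20
Step 2: 10 μL + 90 μL = 100 μL total → factor 100/10 = 10
Dilution factor through tube B = 20 × 10 = 200
[tube B] = 2.00 × 10^6 cells/mL / 200 = 1.00 × 10^4 cells/mL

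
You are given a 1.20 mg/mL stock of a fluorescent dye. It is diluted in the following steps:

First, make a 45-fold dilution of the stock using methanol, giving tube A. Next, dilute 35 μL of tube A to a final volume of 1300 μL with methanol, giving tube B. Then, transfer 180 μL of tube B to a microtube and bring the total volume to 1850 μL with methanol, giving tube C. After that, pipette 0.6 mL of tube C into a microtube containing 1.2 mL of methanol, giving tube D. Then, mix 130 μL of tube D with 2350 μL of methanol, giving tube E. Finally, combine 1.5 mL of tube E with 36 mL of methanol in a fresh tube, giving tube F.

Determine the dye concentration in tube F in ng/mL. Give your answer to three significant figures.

0.0488 ng/mL

Step 1: 45-fold → factor 45
Step 2: 35 μL brought to 1300 μL → factor 1300/35 = 37.143
Step 3: 180 μL brought to 1850 μL → factor 1850/180 = 10.278
Step 4: 0.6 mL + 1.2 mL = 1.8 mL total → factor 1.8/0.6 = 3
Step 5: 130 μL + 2350 μL = 2480 μL total → factor 2480/130 = 19.077
Step 6: 1.5 mL + 36 mL = 37.5 mL total → factor 37.5/1.5 = 25
Overall dilution factor = 45 × 37.143 × 10.278 × 3 × 19.077 × 25 = 2.4579 × 10^7
Final = 1.20 mg/mL / 2.4579 × 10^7 = 4.882 × 10^-8 mg/mL = 0.0488 ng/mL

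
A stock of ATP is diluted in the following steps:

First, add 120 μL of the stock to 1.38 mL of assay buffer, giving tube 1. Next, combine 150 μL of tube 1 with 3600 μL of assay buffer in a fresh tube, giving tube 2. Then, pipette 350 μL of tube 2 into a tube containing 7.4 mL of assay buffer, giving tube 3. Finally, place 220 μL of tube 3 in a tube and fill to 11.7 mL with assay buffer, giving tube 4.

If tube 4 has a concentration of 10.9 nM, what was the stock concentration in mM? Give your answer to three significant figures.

4.01 mM

Step 1: 120 μL + 1.38 mL = 1500 μL total → factor 1500/120 = 12.5
Step 2: 150 μL + 3600 μL = 3750 μL total → factor 3750/150 = 25
Step 3: 350 μL + 7.4 mL = 7750 μL total → factor 7750/350 = 22.143
Step 4: 220 μL brought to 11.7 mL → factor 11700/220 = 53.182
Overall dilution factor = 12.5 × 25 × 22.143 × 53.182 = 3.68 × 10^5
Stock = 10.9 nM × 3.68 × 10^5 = 4.011 × 10^6 nM = 4.01 mM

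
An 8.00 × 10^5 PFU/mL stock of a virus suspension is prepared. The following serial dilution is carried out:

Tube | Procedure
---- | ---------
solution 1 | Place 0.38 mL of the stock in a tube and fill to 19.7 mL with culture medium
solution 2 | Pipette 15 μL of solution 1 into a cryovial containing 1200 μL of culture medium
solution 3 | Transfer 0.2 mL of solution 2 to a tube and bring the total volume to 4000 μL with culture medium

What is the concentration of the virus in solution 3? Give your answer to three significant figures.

Step 1: 0.38 mL brought to 19.7 mL → factor 19.7/0.38 = 51.842
Step 2: 15 μL + 1200 μL = 1215 μL total → factor 1215/15 = 81
Step 3: 0.2 mL brought to 4000 μL → factor 4/0.2 = 20
Overall dilution factor = 51.842 × 81 × 20 = 83984
Final = 8.00 × 10^5 PFU/mL / 83984 = 9.53 PFU/mL

9.53 PFU/mL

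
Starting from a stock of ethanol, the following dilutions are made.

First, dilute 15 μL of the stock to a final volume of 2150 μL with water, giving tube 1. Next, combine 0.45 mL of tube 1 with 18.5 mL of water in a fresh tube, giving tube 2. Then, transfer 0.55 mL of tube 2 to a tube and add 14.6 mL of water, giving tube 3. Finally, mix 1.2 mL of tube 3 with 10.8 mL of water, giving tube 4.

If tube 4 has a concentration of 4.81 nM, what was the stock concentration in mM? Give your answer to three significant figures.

Step 1: 15 μL brought to 2150 μL → factor 2150/15 = 143.33
Step 2: 0.45 mL + 18.5 mL = 18.95 mL total → factor 18.95/0.45 = 42.111
Step 3: 0.55 mL + 14.6 mL = 15.15 mL total → factor 15.15/0.55 = 27.545
Step 4: 1.2 mL + 10.8 mL = 12 mL total → factor 12/1.2 = 10
Overall dilution factor = 143.33 × 42.111 × 27.545 × 10 = 1.6626 × 10^6
Stock = 4.81 nM × 1.6626 × 10^6 = 7.997 × 10^6 nM = 8.00 mM

8.00 mM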